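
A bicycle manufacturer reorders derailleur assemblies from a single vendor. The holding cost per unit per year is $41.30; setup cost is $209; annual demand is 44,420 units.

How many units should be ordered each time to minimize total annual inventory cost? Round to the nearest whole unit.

671 units

Optimal lot size Q* = (2 × 44,420 × $209 / $41.3)^½ ≈ 670.51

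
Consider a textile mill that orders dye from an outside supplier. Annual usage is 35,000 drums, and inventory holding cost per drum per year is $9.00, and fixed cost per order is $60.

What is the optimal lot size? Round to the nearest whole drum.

683 drums

2DS/H = 2·35,000·60/9 = 466,666.67
EOQ = √466,666.67 ≈ 683.13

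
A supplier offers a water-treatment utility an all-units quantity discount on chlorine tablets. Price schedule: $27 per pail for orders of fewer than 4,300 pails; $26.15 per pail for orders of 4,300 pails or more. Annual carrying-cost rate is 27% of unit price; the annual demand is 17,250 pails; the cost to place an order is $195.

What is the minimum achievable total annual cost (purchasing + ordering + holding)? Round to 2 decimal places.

H₁ = 27%×$27 = $7.2900;  H₂ = 27%×$26.15 = $7.0605
EOQ₁ = √(2×17,250×195/7.2900) = 960.65  (< 4,300, feasible at tier 1)
EOQ₂ = √(2×17,250×195/7.0605) = 976.13  (< 4,300 → use Q = 4,300 at tier-2 price)
TC(tier 1 (EOQ₁), Q≈960.6) = $472,753.10
TC(tier 2, Q≈4,300.0) = $467,049.84
Minimum at tier 2: $467,049.84

$467,049.84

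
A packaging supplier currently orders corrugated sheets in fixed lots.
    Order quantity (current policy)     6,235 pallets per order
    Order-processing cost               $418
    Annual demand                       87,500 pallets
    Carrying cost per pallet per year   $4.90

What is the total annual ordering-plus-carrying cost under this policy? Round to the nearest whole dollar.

Annual ordering cost = (D/Q)·S = (87,500/6,235) × 418 = $5,866.08
Annual holding cost  = (Q/2)·H = (6,235/2) × 4.9 = $15,275.75
Total = $5,866.08 + $15,275.75 = $21,141.83

$21,142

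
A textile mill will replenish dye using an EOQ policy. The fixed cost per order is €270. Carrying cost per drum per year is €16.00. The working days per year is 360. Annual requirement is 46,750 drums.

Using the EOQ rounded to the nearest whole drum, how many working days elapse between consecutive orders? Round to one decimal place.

9.7 days

Optimal lot size Q* = (2 × 46,750 × €270 / €16)^½ ≈ 1,256.11 → Q = 1,256 drums
T = Q/D × 360 days = 1,256/46,750 × 360 = 9.672 days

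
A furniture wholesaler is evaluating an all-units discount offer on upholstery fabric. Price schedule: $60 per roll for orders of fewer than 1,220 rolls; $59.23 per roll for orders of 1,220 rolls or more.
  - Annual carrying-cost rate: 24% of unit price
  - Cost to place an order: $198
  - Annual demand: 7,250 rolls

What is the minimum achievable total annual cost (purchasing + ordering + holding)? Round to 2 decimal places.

H₁ = 24%×$60 = $14.4000;  H₂ = 24%×$59.23 = $14.2152
EOQ₁ = √(2×7,250×198/14.4000) = 446.51  (< 1,220, feasible at tier 1)
EOQ₂ = √(2×7,250×198/14.2152) = 449.41  (< 1,220 → use Q = 1,220 at tier-2 price)
TC(tier 1 (EOQ₁), Q≈446.5) = $441,429.81
TC(tier 2, Q≈1,220.0) = $439,265.41
Minimum at tier 2: $439,265.41

$439,265.41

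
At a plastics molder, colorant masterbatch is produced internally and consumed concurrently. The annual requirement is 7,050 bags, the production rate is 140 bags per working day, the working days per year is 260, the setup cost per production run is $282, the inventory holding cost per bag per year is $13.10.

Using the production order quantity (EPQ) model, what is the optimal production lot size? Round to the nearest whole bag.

614 bags

d = 7,050/260 = 27.1154 bags/day;  effective holding cost H(1 − d/p) = 13.1·(1 − 27.1154/140) = 10.56277
Q* = √(2DS / H_eff) = √(2·7,050·282 / 10.56277) ≈ 613.54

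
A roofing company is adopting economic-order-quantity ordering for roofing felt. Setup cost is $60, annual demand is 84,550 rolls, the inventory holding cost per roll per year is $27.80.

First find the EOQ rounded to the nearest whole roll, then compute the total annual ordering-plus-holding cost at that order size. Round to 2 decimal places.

$16,794.61

Optimal lot size Q* = (2 × 84,550 × $60 / $27.8)^½ ≈ 604.12 → Q = 604 rolls
Orders/yr = 84,550/604 = 139.983; ordering cost = 139.983 × $60 = $8,399.01
Average inventory = 604/2 = 302; holding cost = 302 × $27.8 = $8,395.60
Total = $8,399.01 + $8,395.60 = $16,794.61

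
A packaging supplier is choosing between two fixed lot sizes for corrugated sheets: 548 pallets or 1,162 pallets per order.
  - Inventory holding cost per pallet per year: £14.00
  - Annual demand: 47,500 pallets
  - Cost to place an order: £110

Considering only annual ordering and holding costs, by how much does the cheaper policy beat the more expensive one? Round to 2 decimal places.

£740.11

Annual cost at Q: ordering D·S/Q plus holding Q·H/2.
TC(548) = (47,500/548)×110 + (548/2)×14 = £13,370.67
TC(1,162) = (47,500/1,162)×110 + (1,162/2)×14 = £12,630.56
Cheaper: Q = 1,162.  Difference = £740.11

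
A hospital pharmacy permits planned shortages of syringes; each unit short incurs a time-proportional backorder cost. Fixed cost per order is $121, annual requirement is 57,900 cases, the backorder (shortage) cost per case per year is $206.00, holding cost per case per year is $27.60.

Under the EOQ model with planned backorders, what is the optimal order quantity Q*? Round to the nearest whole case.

759 cases

Basic EOQ = √(2·57,900·121/27.6) = 712.512
Backorder adjustment √((H+b)/b) = √((27.6+206)/206) = 1.0649
Q* = 712.512 × 1.0649 ≈ 758.74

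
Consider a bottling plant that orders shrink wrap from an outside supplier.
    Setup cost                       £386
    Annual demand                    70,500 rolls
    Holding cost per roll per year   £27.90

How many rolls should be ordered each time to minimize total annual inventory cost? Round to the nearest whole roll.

1,397 rolls

2DS/H = 2·70,500·386/27.9 = 1,950,752.69
EOQ = √1,950,752.69 ≈ 1,396.69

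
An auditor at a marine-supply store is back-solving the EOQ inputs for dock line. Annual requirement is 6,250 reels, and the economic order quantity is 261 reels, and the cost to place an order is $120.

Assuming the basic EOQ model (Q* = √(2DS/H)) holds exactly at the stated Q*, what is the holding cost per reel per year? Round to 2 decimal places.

$22.02

EOQ relation: Q² = 2DS/H, so rearrange for the unknown.
H = 2DS / Q² = 2 × 6,250 × 120 / 261² = 22.0196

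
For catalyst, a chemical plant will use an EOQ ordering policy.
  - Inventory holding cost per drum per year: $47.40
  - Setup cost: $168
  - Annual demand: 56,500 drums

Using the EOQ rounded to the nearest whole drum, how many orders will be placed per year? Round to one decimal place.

2DS/H = 2·56,500·168/47.4 = 400,506.33
EOQ = √400,506.33 ≈ 632.86 → Q = 633
N = D/Q = 56,500/633 ≈ 89.258 orders/yr

89.3 orders per year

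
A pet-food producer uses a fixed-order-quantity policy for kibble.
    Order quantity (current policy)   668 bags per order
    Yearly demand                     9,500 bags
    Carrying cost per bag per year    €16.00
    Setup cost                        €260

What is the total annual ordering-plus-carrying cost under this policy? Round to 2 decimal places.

Annual ordering cost = (D/Q)·S = (9,500/668) × 260 = €3,697.60
Annual holding cost  = (Q/2)·H = (668/2) × 16 = €5,344.00
Total = €3,697.60 + €5,344.00 = €9,041.60

€9,041.60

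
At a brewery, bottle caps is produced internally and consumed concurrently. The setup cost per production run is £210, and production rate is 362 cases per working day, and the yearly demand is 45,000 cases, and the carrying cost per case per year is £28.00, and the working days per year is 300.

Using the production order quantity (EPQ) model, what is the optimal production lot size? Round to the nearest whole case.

1,074 cases

Daily demand d = 45,000/300 = 150.000; p = 362; 1 − d/p = 0.58564
EPQ = √(2DS / (H(1 − d/p)))
    = √(2 × 45,000 × 210 / (28 × 0.58564)) ≈ 1,073.59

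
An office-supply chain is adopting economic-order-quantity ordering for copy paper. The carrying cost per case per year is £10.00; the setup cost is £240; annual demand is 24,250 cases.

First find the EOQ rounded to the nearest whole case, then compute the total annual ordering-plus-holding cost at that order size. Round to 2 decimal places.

EOQ = √(2DS/H) = √(2 × 24,250 × 240 / 10)
    = √(1,164,000.00) ≈ 1,078.89 → Q = 1,079 cases
Annual ordering cost = (D/Q)·S = (24,250/1,079) × 240 = £5,393.88
Annual holding cost  = (Q/2)·H = (1,079/2) × 10 = £5,395.00
Total = £5,393.88 + £5,395.00 = £10,788.88

£10,788.88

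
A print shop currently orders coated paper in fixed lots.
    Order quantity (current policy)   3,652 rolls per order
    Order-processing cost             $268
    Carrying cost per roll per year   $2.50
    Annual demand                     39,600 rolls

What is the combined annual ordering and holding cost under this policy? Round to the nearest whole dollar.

Ordering: D/Q × S = 39,600/3,652 × $268 = $2,906.02
Holding:  Q/2 × H = 3,652/2 × $2.5 = $4,565.00
Total = $2,906.02 + $4,565.00 = $7,471.02

$7,471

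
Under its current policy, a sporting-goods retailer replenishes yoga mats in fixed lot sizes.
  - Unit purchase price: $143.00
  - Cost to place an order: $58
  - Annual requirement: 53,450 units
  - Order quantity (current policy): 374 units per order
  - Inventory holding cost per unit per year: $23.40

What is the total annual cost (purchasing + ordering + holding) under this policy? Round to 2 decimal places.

Annual ordering cost = (D/Q)·S = (53,450/374) × 58 = $8,289.04
Annual holding cost  = (Q/2)·H = (374/2) × 23.4 = $4,375.80
Purchase cost = D·C = 53,450 × 143 = $7,643,350.00
Total = $8,289.04 + $4,375.80 + $7,643,350.00 = $7,656,014.84

$7,656,014.84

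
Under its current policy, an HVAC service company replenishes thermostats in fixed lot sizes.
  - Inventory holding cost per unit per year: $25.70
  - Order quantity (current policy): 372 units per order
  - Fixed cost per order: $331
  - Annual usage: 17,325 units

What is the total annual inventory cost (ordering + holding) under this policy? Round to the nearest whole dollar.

Annual ordering cost = (D/Q)·S = (17,325/372) × 331 = $15,415.52
Annual holding cost  = (Q/2)·H = (372/2) × 25.7 = $4,780.20
Total = $15,415.52 + $4,780.20 = $20,195.72

$20,196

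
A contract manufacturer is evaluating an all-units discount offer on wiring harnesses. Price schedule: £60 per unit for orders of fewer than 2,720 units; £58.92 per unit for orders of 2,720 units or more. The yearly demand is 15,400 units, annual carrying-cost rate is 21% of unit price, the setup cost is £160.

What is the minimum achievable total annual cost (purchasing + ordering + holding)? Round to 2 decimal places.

£925,101.43

H₁ = 21%×£60 = £12.6000;  H₂ = 21%×£58.92 = £12.3732
EOQ₁ = √(2×15,400×160/12.6000) = 625.39  (< 2,720, feasible at tier 1)
EOQ₂ = √(2×15,400×160/12.3732) = 631.09  (< 2,720 → use Q = 2,720 at tier-2 price)
TC(tier 1 (EOQ₁), Q≈625.4) = £931,879.90
TC(tier 2, Q≈2,720.0) = £925,101.43
Minimum at tier 2: £925,101.43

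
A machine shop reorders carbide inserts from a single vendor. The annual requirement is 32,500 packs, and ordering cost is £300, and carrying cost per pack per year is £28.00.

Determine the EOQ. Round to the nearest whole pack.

835 packs

2DS/H = 2·32,500·300/28 = 696,428.57
EOQ = √696,428.57 ≈ 834.52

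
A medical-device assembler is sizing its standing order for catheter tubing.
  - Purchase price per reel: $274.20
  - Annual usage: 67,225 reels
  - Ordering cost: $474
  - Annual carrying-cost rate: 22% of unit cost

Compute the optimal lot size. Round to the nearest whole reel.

1,028 reels

Holding cost per reel per year: H = 22% × $274.2 = $60.3240
EOQ = √(2DS/H) = √(2 × 67,225 × 474 / 60.324)
    = √(1,056,450.17) ≈ 1,027.84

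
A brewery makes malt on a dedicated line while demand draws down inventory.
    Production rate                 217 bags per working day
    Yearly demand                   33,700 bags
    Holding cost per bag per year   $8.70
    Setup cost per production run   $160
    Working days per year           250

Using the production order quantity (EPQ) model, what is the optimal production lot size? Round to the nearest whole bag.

d = 33,700/250 = 134.8000 bags/day;  effective holding cost H(1 − d/p) = 8.7·(1 − 134.8000/217) = 3.29558
Q* = √(2DS / H_eff) = √(2·33,700·160 / 3.29558) ≈ 1,808.94

1,809 bags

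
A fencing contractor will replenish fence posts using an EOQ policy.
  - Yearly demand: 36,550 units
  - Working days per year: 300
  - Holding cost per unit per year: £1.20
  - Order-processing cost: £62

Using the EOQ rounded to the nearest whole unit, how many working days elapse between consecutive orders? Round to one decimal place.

15.9 days

2DS/H = 2·36,550·62/1.2 = 3,776,833.33
EOQ = √3,776,833.33 ≈ 1,943.41 → Q = 1,943 units
T = Q/D × 300 days = 1,943/36,550 × 300 = 15.948 days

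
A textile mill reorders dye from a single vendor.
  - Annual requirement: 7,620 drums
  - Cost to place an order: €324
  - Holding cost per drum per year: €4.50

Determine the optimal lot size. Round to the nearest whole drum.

Q* = √(2·D·S / H) = √(2·7,620·324 / 4.5) = √1,097,280.0 ≈ 1,047.51

1,048 drums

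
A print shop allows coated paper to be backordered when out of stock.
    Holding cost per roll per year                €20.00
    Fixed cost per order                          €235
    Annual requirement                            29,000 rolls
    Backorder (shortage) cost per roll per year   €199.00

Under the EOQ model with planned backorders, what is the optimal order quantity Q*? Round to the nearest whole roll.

866 rolls

Q* = √(2DS/H) · √((H + b)/b)
   = √(2 × 29,000 × 235 / 20) · √((20 + 199) / 199)
   = 825.530 × 1.0490 ≈ 866.02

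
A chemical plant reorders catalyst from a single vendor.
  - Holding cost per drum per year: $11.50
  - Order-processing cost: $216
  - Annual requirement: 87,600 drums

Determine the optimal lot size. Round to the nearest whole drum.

Optimal lot size Q* = (2 × 87,600 × $216 / $11.5)^½ ≈ 1,814.03

1,814 drums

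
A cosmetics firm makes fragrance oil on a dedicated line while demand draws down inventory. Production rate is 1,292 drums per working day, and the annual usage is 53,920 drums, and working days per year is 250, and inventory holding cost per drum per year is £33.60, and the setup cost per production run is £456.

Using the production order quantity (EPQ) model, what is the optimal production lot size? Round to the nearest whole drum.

1,325 drums

Daily demand d = 53,920/250 = 215.680; p = 1292; 1 − d/p = 0.83307
EPQ = √(2DS / (H(1 − d/p)))
    = √(2 × 53,920 × 456 / (33.6 × 0.83307)) ≈ 1,325.45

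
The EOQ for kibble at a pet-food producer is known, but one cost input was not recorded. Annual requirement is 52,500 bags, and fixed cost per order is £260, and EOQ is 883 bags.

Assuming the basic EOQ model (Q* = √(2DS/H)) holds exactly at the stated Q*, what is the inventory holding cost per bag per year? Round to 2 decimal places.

£35.01

EOQ relation: Q² = 2DS/H, so rearrange for the unknown.
H = 2DS / Q² = 2 × 52,500 × 260 / 883² = 35.0140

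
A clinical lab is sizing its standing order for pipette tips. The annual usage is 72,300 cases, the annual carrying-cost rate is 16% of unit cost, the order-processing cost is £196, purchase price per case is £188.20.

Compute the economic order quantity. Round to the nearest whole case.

Carrying cost H = £188.2 × 16% = £30.1120/case/yr
Q* = √(2·D·S / H) = √(2·72,300·196 / 30.112) = √941,206.2 ≈ 970.16

970 cases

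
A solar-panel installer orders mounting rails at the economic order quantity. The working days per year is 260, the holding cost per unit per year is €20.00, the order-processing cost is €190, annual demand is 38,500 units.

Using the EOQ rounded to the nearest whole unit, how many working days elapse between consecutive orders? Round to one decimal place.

5.8 days

2DS/H = 2·38,500·190/20 = 731,500.00
EOQ = √731,500.00 ≈ 855.28 → Q = 855 units
T = Q/D × 260 days = 855/38,500 × 260 = 5.774 days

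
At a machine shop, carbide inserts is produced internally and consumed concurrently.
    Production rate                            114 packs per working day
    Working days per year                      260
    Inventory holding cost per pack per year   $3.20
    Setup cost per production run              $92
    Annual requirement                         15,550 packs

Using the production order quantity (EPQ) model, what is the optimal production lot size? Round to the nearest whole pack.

d = 15,550/260 = 59.8077 packs/day;  effective holding cost H(1 − d/p) = 3.2·(1 − 59.8077/114) = 1.52119
Q* = √(2DS / H_eff) = √(2·15,550·92 / 1.52119) ≈ 1,371.46

1,371 packs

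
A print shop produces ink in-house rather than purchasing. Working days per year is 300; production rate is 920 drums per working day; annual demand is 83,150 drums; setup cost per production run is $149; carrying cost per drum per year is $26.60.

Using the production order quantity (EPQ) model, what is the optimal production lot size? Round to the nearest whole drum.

Daily demand d = 83,150/300 = 277.167; p = 920; 1 − d/p = 0.69873
EPQ = √(2DS / (H(1 − d/p)))
    = √(2 × 83,150 × 149 / (26.6 × 0.69873)) ≈ 1,154.63

1,155 drums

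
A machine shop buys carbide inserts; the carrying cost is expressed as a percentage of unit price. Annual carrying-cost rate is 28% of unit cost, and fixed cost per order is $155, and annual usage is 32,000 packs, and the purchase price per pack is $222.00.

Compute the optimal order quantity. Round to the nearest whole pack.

399 packs

Carrying cost H = $222 × 28% = $62.1600/pack/yr
EOQ = √(2DS/H) = √(2 × 32,000 × 155 / 62.16)
    = √(159,588.16) ≈ 399.48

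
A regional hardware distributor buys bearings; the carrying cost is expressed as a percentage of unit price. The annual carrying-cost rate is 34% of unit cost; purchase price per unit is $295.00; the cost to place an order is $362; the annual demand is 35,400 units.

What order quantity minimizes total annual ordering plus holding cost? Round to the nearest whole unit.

Carrying cost H = $295 × 34% = $100.3000/unit/yr
Q* = √(2·D·S / H) = √(2·35,400·362 / 100.3) = √255,529.4 ≈ 505.50

505 units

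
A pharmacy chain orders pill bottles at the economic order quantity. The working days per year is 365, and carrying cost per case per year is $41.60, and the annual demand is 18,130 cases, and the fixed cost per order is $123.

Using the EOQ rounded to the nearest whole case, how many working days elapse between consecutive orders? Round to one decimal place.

6.6 days

2DS/H = 2·18,130·123/41.6 = 107,211.06
EOQ = √107,211.06 ≈ 327.43 → Q = 327 cases
T = Q/D × 365 days = 327/18,130 × 365 = 6.583 days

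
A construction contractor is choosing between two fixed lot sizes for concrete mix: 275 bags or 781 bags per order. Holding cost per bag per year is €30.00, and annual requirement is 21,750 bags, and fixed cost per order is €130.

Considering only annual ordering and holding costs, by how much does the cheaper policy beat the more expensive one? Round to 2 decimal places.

TC(Q) = (D/Q)S + (Q/2)H
TC(275) = (21,750/275)×130 + (275/2)×30 = €14,406.82
TC(781) = (21,750/781)×130 + (781/2)×30 = €15,335.36
|ΔTC| = |€14,406.82 − €15,335.36| = €928.54

€928.54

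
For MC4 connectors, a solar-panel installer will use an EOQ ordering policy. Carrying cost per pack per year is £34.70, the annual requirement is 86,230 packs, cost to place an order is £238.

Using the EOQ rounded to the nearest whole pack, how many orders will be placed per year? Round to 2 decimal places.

Q* = √(2·D·S / H) = √(2·86,230·238 / 34.7) = √1,182,866.9 ≈ 1,087.60 → Q = 1,088
Orders per year = D/Q = 86,230 / 1,088 = 79.256

79.26 orders per year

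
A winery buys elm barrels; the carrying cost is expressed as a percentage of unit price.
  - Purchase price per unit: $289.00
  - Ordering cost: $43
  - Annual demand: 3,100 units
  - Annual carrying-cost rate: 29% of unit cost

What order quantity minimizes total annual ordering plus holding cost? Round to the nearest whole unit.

56 units

Holding cost per unit per year: H = 29% × $289 = $83.8100
2DS/H = 2·3,100·43/83.81 = 3,181.00
EOQ = √3,181.00 ≈ 56.40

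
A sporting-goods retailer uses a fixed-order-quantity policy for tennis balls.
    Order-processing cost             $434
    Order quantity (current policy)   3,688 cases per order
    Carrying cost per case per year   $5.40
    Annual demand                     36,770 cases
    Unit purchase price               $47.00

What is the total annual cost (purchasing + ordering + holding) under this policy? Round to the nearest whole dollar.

Annual ordering cost = (D/Q)·S = (36,770/3,688) × 434 = $4,327.06
Annual holding cost  = (Q/2)·H = (3,688/2) × 5.4 = $9,957.60
Purchase cost = D·C = 36,770 × 47 = $1,728,190.00
Total = $4,327.06 + $9,957.60 + $1,728,190.00 = $1,742,474.66

$1,742,475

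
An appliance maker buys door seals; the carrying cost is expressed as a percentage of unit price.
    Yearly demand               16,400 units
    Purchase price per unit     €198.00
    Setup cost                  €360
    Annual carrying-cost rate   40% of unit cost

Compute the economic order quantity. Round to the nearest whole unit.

Carrying cost H = €198 × 40% = €79.2000/unit/yr
Q* = √(2·D·S / H) = √(2·16,400·360 / 79.2) = √149,090.9 ≈ 386.12

386 units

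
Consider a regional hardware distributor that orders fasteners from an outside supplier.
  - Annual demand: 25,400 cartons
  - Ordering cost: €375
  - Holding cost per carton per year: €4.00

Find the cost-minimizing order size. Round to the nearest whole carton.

2,182 cartons

2DS/H = 2·25,400·375/4 = 4,762,500.00
EOQ = √4,762,500.00 ≈ 2,182.32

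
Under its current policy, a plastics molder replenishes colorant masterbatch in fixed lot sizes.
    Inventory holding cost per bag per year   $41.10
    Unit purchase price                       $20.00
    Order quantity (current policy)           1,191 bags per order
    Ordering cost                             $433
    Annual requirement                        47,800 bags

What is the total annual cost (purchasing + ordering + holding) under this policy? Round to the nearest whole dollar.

Annual ordering cost = (D/Q)·S = (47,800/1,191) × 433 = $17,378.17
Annual holding cost  = (Q/2)·H = (1,191/2) × 41.1 = $24,475.05
Purchase cost = D·C = 47,800 × 20 = $956,000.00
Total = $17,378.17 + $24,475.05 + $956,000.00 = $997,853.22

$997,853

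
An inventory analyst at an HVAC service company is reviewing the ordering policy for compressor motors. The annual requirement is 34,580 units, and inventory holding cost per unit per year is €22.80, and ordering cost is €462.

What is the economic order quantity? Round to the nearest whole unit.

1,184 units

Optimal lot size Q* = (2 × 34,580 × €462 / €22.8)^½ ≈ 1,183.81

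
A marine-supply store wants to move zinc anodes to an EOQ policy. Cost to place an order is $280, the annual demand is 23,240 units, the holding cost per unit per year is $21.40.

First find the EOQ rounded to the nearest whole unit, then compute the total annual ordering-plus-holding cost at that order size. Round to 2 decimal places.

$16,688.56

Q* = √(2·D·S / H) = √(2·23,240·280 / 21.4) = √608,149.5 ≈ 779.84 → Q = 780 units
Annual ordering cost = (D/Q)·S = (23,240/780) × 280 = $8,342.56
Annual holding cost  = (Q/2)·H = (780/2) × 21.4 = $8,346.00
Total = $8,342.56 + $8,346.00 = $16,688.56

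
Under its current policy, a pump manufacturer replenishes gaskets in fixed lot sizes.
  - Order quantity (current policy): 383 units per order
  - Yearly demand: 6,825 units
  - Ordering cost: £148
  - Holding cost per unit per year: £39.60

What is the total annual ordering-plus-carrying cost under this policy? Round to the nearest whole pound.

£10,221

Ordering: D/Q × S = 6,825/383 × £148 = £2,637.34
Holding:  Q/2 × H = 383/2 × £39.6 = £7,583.40
Total = £2,637.34 + £7,583.40 = £10,220.74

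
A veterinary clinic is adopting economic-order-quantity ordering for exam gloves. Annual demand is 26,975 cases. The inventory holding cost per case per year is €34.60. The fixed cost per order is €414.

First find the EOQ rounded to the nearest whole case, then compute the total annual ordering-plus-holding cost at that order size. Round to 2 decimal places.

€27,799.31

2DS/H = 2·26,975·414/34.6 = 645,528.90
EOQ = √645,528.90 ≈ 803.45 → Q = 803 cases
Annual ordering cost = (D/Q)·S = (26,975/803) × 414 = €13,907.41
Annual holding cost  = (Q/2)·H = (803/2) × 34.6 = €13,891.90
Total = €13,907.41 + €13,891.90 = €27,799.31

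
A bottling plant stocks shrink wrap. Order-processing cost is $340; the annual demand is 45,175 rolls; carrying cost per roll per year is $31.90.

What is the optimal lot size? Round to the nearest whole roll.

Q* = √(2·D·S / H) = √(2·45,175·340 / 31.9) = √962,978.1 ≈ 981.31

981 rolls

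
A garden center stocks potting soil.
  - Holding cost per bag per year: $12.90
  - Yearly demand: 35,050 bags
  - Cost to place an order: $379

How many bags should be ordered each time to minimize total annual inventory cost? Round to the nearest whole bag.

1,435 bags

2DS/H = 2·35,050·379/12.9 = 2,059,527.13
EOQ = √2,059,527.13 ≈ 1,435.11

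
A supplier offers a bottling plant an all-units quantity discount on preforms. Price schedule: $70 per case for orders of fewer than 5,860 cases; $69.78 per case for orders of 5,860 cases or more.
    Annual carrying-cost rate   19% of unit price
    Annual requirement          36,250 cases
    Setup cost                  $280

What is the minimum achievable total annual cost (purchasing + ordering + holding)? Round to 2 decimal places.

H₁ = 19%×$70 = $13.3000;  H₂ = 19%×$69.78 = $13.2582
EOQ₁ = √(2×36,250×280/13.3000) = 1,235.44  (< 5,860, feasible at tier 1)
EOQ₂ = √(2×36,250×280/13.2582) = 1,237.39  (< 5,860 → use Q = 5,860 at tier-2 price)
TC(tier 1 (EOQ₁), Q≈1,235.4) = $2,553,931.37
TC(tier 2, Q≈5,860.0) = $2,570,103.61
Minimum at tier 1 (EOQ₁): $2,553,931.37

$2,553,931.37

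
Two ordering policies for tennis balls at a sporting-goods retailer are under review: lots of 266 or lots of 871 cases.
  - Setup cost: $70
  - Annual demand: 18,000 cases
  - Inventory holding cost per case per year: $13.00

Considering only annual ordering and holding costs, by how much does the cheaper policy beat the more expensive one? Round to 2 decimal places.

TC(Q) = (D/Q)S + (Q/2)H
TC(266) = (18,000/266)×70 + (266/2)×13 = $6,465.84
TC(871) = (18,000/871)×70 + (871/2)×13 = $7,108.11
|ΔTC| = |$6,465.84 − $7,108.11| = $642.27

$642.27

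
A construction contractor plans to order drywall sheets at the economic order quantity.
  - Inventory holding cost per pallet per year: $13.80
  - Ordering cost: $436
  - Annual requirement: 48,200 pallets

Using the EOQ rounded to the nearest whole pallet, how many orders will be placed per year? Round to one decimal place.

27.6 orders per year

Q* = √(2·D·S / H) = √(2·48,200·436 / 13.8) = √3,045,681.2 ≈ 1,745.19 → Q = 1,745
N = D/Q = 48,200/1,745 ≈ 27.622 orders/yr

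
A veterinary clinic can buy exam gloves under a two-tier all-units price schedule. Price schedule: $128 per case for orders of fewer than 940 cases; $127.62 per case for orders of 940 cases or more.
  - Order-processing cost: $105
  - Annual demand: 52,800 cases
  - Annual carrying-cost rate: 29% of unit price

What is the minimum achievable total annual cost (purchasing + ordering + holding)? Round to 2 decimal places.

$6,761,628.48

H₁ = 29%×$128 = $37.1200;  H₂ = 29%×$127.62 = $37.0098
EOQ₁ = √(2×52,800×105/37.1200) = 546.54  (< 940, feasible at tier 1)
EOQ₂ = √(2×52,800×105/37.0098) = 547.35  (< 940 → use Q = 940 at tier-2 price)
TC(tier 1 (EOQ₁), Q≈546.5) = $6,778,687.60
TC(tier 2, Q≈940.0) = $6,761,628.48
Minimum at tier 2: $6,761,628.48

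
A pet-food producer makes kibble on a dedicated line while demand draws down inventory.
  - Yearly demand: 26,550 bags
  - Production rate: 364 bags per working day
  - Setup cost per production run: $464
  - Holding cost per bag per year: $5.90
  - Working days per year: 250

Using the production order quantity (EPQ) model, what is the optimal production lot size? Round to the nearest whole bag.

Daily demand d = 26,550/250 = 106.200; p = 364; 1 − d/p = 0.70824
EPQ = √(2DS / (H(1 − d/p)))
    = √(2 × 26,550 × 464 / (5.9 × 0.70824)) ≈ 2,428.23

2,428 bags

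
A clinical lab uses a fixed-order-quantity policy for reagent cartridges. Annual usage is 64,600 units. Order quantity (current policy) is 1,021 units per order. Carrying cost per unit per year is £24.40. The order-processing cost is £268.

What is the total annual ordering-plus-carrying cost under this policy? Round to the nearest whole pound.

£29,413

Ordering: D/Q × S = 64,600/1,021 × £268 = £16,956.71
Holding:  Q/2 × H = 1,021/2 × £24.4 = £12,456.20
Total = £16,956.71 + £12,456.20 = £29,412.91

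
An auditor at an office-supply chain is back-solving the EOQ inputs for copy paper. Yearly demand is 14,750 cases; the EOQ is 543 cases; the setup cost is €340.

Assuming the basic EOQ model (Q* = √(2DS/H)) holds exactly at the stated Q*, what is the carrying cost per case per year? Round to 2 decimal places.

From Q* = √(2DS/H) ⇒ Q*² = 2DS/H.
H = 2DS / Q² = 2 × 14,750 × 340 / 543² = 34.0174

€34.02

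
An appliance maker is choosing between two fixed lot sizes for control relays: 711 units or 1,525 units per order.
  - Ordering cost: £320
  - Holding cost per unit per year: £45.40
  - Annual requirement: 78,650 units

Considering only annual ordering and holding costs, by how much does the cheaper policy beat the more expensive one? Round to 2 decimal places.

Annual cost at Q: ordering D·S/Q plus holding Q·H/2.
TC(711) = (78,650/711)×320 + (711/2)×45.4 = £51,537.73
TC(1,525) = (78,650/1,525)×320 + (1,525/2)×45.4 = £51,121.11
Lots of 1,525 are cheaper by £416.62.

£416.62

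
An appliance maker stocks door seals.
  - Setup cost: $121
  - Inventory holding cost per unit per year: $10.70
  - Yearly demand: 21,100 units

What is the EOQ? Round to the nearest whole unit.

691 units

EOQ = √(2DS/H) = √(2 × 21,100 × 121 / 10.7)
    = √(477,214.95) ≈ 690.81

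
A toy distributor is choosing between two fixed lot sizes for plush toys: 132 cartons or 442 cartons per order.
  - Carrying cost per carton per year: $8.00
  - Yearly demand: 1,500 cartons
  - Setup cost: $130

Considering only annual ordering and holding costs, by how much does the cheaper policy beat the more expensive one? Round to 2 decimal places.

TC(Q) = (D/Q)S + (Q/2)H
TC(132) = (1,500/132)×130 + (132/2)×8 = $2,005.27
TC(442) = (1,500/442)×130 + (442/2)×8 = $2,209.18
|ΔTC| = |$2,005.27 − $2,209.18| = $203.90

$203.90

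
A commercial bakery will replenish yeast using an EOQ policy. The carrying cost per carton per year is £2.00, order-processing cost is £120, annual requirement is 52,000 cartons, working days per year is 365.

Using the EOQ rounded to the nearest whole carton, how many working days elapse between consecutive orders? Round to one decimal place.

17.5 days

EOQ = √(2DS/H) = √(2 × 52,000 × 120 / 2)
    = √(6,240,000.00) ≈ 2,498.00 → Q = 2,498 cartons
Cycle time = (working days × Q)/D = (365 × 2,498) / 52,000 = 17.534 days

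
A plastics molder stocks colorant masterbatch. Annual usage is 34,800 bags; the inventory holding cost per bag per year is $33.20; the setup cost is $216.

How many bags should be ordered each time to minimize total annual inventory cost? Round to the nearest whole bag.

673 bags

EOQ = √(2DS/H) = √(2 × 34,800 × 216 / 33.2)
    = √(452,819.28) ≈ 672.92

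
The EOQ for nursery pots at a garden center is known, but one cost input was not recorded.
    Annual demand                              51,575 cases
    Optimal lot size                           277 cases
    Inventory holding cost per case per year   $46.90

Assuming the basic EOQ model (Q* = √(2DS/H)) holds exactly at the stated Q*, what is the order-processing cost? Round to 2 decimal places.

Since Q* = (2DS/H)^½, squaring gives Q*²·H = 2DS.
S = Q²H / (2D) = 277² × 46.9 / (2 × 51,575) = 34.8870

$34.89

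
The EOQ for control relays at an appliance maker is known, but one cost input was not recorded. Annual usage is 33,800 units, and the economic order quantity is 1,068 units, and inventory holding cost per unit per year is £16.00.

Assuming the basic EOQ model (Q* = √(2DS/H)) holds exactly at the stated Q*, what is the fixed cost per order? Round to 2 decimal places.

£269.97

Since Q* = (2DS/H)^½, squaring gives Q*²·H = 2DS.
S = Q²H / (2D) = 1,068² × 16 / (2 × 33,800) = 269.9702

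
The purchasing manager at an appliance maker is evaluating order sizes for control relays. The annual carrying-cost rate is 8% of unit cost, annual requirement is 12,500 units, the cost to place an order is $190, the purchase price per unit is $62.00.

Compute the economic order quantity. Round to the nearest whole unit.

979 units

H = i·C = 0.08 × $62 = $4.9600 per unit-year
2DS/H = 2·12,500·190/4.96 = 957,661.29
EOQ = √957,661.29 ≈ 978.60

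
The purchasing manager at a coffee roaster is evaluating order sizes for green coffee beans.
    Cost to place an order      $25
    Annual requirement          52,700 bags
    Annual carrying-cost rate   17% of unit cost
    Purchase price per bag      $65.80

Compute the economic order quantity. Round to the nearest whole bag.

H = i·C = 0.17 × $65.8 = $11.1860 per bag-year
Q* = √(2·D·S / H) = √(2·52,700·25 / 11.186) = √235,562.3 ≈ 485.35

485 bags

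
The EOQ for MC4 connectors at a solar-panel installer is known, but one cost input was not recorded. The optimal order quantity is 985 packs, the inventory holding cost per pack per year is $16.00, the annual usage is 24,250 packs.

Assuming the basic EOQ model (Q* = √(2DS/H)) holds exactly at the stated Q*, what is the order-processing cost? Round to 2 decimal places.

Since Q* = (2DS/H)^½, squaring gives Q*²·H = 2DS.
S = Q²H / (2D) = 985² × 16 / (2 × 24,250) = 320.0742

$320.07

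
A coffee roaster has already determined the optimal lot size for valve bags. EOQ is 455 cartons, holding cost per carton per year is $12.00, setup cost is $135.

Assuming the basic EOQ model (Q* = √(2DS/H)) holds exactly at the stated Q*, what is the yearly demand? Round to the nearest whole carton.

9,201 cartons per year

From Q* = √(2DS/H) ⇒ Q*² = 2DS/H.
D = Q²H / (2S) = 455² × 12 / (2 × 135) = 9,201.11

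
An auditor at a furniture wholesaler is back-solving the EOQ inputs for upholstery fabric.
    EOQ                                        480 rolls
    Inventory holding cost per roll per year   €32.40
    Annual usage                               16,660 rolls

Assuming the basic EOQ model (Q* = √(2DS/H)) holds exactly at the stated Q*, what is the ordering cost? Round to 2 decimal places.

From Q* = √(2DS/H) ⇒ Q*² = 2DS/H.
S = Q²H / (2D) = 480² × 32.4 / (2 × 16,660) = 224.0384

€224.04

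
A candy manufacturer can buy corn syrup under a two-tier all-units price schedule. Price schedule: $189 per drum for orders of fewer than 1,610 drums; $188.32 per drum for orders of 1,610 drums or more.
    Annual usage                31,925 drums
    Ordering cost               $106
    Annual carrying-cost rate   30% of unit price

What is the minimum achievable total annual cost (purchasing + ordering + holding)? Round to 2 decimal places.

$6,053,414.57

H₁ = 30%×$189 = $56.7000;  H₂ = 30%×$188.32 = $56.4960
EOQ₁ = √(2×31,925×106/56.7000) = 345.50  (< 1,610, feasible at tier 1)
EOQ₂ = √(2×31,925×106/56.4960) = 346.12  (< 1,610 → use Q = 1,610 at tier-2 price)
TC(tier 1 (EOQ₁), Q≈345.5) = $6,053,414.57
TC(tier 2, Q≈1,610.0) = $6,059,697.17
Minimum at tier 1 (EOQ₁): $6,053,414.57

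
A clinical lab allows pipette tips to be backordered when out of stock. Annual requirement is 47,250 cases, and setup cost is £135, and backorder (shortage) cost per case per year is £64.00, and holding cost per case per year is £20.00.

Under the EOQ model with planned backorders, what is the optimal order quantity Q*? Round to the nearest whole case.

915 cases

Q* = √(2DS/H) · √((H + b)/b)
   = √(2 × 47,250 × 135 / 20) · √((20 + 64) / 64)
   = 798.671 × 1.1456 ≈ 914.99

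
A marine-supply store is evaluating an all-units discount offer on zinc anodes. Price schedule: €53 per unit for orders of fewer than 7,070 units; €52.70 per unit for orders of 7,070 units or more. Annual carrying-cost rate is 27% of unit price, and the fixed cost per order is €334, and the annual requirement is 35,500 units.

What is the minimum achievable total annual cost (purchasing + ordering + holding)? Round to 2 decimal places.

H₁ = 27%×€53 = €14.3100;  H₂ = 27%×€52.70 = €14.2290
EOQ₁ = √(2×35,500×334/14.3100) = 1,287.31  (< 7,070, feasible at tier 1)
EOQ₂ = √(2×35,500×334/14.2290) = 1,290.97  (< 7,070 → use Q = 7,070 at tier-2 price)
TC(tier 1 (EOQ₁), Q≈1,287.3) = €1,899,921.38
TC(tier 2, Q≈7,070.0) = €1,922,826.60
Minimum at tier 1 (EOQ₁): €1,899,921.38

€1,899,921.38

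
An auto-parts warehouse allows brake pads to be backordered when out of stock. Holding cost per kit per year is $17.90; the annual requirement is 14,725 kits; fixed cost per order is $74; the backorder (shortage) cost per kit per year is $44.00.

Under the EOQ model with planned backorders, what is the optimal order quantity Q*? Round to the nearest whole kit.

Basic EOQ = √(2·14,725·74/17.9) = 348.925
Backorder adjustment √((H+b)/b) = √((17.9+44)/44) = 1.1861
Q* = 348.925 × 1.1861 ≈ 413.86

414 kits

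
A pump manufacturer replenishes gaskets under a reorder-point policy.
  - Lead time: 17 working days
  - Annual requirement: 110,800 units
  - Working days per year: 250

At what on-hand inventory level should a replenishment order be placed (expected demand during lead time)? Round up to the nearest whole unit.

Daily demand d = 110,800 / 250 = 443.200 units/day
Demand during lead time = 443.200 × 17 = 7,534.40
Reorder point = 7,534.40 → round up

7,535 units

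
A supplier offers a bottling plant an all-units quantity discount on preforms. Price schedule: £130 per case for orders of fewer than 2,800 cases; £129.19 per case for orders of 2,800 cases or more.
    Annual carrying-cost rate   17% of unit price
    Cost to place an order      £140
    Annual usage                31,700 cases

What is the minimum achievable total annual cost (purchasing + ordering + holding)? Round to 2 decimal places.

£4,127,655.22

H₁ = 17%×£130 = £22.1000;  H₂ = 17%×£129.19 = £21.9623
EOQ₁ = √(2×31,700×140/22.1000) = 633.74  (< 2,800, feasible at tier 1)
EOQ₂ = √(2×31,700×140/21.9623) = 635.73  (< 2,800 → use Q = 2,800 at tier-2 price)
TC(tier 1 (EOQ₁), Q≈633.7) = £4,135,005.70
TC(tier 2, Q≈2,800.0) = £4,127,655.22
Minimum at tier 2: £4,127,655.22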